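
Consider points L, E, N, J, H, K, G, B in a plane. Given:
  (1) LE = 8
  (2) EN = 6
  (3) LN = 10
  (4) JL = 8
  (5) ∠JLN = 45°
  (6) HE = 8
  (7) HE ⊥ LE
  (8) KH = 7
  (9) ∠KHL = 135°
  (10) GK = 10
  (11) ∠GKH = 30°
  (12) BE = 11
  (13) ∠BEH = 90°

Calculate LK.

Step 1: By the law of cosines on triangle LEH: LH² = 8² + 8² − 2·8·8·cos(90°) = 128, so LH = 8·√2.
Step 2: By the law of cosines on triangle LHK: LK² = (8·√2)² + 7² − 2·8·√2·7·cos(135°) = 289, so LK = 17.

Therefore, the length of LK = 17.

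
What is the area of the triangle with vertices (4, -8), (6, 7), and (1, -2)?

The Shoelace formula computes the area from vertex coordinates by summing cross products.
For vertices (4,-8), (6,7), (1,-2):
Signed sum = 4*7 - 6*-8 + 6*-2 - 1*7 + 1*-8 - 4*-2
= 76 + -19 + 0 = 57
Area = (1/2)|57| = 57/2.

57/2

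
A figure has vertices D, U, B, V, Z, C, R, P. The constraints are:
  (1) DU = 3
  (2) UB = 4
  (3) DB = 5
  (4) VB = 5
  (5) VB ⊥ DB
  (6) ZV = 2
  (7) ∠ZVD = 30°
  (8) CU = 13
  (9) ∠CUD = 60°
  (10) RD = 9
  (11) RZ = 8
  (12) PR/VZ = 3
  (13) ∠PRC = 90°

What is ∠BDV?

Step 1: By the law of cosines on triangle DBV: DV² = 5² + 5² − 2·5·5·cos(90°) = 50, so DV = 5·√2.
Step 2: By the inverse law of cosines on triangle BDV: cos(∠BDV) = (5² + (5·√2)² − 5²) / (2·5·5·√2) = 50/70.71 = 0.7071, so ∠BDV = 45°.

Therefore, the measure of angle ∠BDV = 45°.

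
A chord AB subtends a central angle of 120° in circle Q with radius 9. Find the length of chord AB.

Chord = 2(9) sin(60°) = 9*sqrt(3)

9*sqrt(3)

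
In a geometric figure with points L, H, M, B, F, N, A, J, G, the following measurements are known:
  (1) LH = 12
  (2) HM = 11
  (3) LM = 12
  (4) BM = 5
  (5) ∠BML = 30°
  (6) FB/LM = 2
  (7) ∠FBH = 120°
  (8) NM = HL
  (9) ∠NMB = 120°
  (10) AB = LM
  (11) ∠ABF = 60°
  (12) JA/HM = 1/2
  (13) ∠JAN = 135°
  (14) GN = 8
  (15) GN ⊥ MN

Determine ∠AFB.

From the given relations: FB = 2·LM = 2·12 = 24; AB = LM = 12.
Step 1: By the law of cosines on triangle FBA: FA² = 24² + 12² − 2·24·12·cos(60°) = 432, so FA = 12·√3.
Step 2: By the inverse law of cosines on triangle AFB: cos(∠AFB) = ((12·√3)² + 24² − 12²) / (2·12·√3·24) = 864/997.66 = 0.866, so ∠AFB = 30°.

Therefore, the measure of angle ∠AFB = 30°.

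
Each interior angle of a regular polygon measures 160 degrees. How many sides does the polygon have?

Exterior angle = 180 - 160 = 20. n = 360 / 20 = 18.

18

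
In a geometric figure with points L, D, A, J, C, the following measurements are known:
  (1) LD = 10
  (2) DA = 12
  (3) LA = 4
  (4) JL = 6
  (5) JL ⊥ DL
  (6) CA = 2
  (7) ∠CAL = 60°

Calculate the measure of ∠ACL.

Step 1: By the law of cosines on triangle CAL: CL² = 2² + 4² − 2·2·4·cos(60°) = 12, so CL = 2·√3.
Step 2: By the inverse law of cosines on triangle ACL: cos(∠ACL) = (2² + (2·√3)² − 4²) / (2·2·2·√3) = 0/13.86 = 0, so ∠ACL = 90°.

Therefore, the measure of angle ∠ACL = 90°.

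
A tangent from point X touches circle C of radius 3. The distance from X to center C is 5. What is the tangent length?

tangent = √(d² - r²) = √(5² - 3²) = √(25 - 9) = √16 = 4

4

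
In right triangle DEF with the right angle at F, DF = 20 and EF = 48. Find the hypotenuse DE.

DE = sqrt(20^2 + 48^2) = sqrt(2704) = 52

52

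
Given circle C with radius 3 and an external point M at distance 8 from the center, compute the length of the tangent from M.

Let T be the point of tangency. Then CT ⊥ MT (radius ⊥ tangent).
In right triangle CTM: CM² = CT² + MT²
8² = 3² + MT²
MT² = 55, MT = sqrt(55)

sqrt(55)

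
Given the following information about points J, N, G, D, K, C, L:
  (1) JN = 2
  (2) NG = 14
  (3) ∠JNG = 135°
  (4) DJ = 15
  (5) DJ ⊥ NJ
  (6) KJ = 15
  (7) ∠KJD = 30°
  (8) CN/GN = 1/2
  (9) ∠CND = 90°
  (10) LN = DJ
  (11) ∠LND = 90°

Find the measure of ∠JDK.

Step 1: By the law of cosines on triangle DJK: DK² = 15² + 15² − 2·15·15·cos(30°) = 60.29, so DK ≈ 7.76.
Step 2: By the inverse law of cosines on triangle JDK: cos(∠JDK) = (15² + 7.76² − 15²) / (2·15·7.76) = 60.29/232.94 = 0.2588, so ∠JDK = 75°.

Therefore, the measure of angle ∠JDK = 75°.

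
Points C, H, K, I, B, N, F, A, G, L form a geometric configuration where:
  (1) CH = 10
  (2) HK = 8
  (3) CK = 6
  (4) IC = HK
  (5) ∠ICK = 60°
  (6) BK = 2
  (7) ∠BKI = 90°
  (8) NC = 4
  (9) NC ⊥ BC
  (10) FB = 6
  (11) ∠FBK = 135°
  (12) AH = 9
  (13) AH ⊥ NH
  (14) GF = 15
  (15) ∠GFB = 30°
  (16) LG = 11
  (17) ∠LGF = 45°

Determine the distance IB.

From the given relations: IC = HK = 8.
Step 1: By the law of cosines on triangle ICK: IK² = 8² + 6² − 2·8·6·cos(60°) = 52, so IK = 2·√13.
Step 2: By the law of cosines on triangle IKB: IB² = (2·√13)² + 2² − 2·2·√13·2·cos(90°) = 56, so IB = 2·√14.

Therefore, the length of IB = 2·√14.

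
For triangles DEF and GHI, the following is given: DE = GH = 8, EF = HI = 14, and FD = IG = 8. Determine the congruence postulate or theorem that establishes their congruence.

The given information provides:
DE = GH = 8, EF = HI = 14, and FD = IG = 8
This matches the SSS congruence theorem.
All three pairs of corresponding sides are equal (Side-Side-Side).

SSS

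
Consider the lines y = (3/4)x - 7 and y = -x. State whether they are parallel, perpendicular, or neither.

Slope of line 1: m1 = 3/4
Slope of line 2: m2 = -1
For parallel lines we need equal slopes: 3/4 != -1.
For perpendicular lines we need m1*m2 = -1: (3/4)(-1) = -3/4 != -1.
Since neither condition holds, the lines are neither parallel nor perpendicular.

Neither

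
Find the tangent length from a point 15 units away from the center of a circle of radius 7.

The tangent, radius, and line from the external point to the center form a right triangle.
The right angle is where the tangent meets the radius.
By the Pythagorean theorem: tangent² + 7² = 15²
tangent² = 225 - 49 = 176
tangent = 4*sqrt(11)

4*sqrt(11)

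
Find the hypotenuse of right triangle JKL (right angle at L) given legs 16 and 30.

JK = sqrt(16^2 + 30^2) = sqrt(1156) = 34

34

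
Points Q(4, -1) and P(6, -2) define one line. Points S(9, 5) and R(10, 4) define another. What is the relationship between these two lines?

Slope of line 1: m1 = (-2 - -1)/(6 - 4) = -1/2 = -1/2
Slope of line 2: m2 = (4 - 5)/(10 - 9) = -1/1 = -1
m1 != m2 and m1*m2 = 1/2 != -1. Neither.

Neither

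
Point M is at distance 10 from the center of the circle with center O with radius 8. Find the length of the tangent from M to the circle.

The tangent, radius, and line from the external point to the center form a right triangle.
The right angle is where the tangent meets the radius.
By the Pythagorean theorem: tangent² + 8² = 10²
tangent² = 100 - 64 = 36
tangent = 6

6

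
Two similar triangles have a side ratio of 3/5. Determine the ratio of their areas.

The ratio of areas of similar triangles equals the square of the side ratio.
Side ratio = 3:5
Area ratio = (3/5)^2 = 9/25 = 9:25

9:25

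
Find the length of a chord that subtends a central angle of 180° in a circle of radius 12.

Chord length = 2r sin(θ/2)
= 2 × 12 × sin(180°/2)
= 2 × 12 × sin(90°)
= 24

24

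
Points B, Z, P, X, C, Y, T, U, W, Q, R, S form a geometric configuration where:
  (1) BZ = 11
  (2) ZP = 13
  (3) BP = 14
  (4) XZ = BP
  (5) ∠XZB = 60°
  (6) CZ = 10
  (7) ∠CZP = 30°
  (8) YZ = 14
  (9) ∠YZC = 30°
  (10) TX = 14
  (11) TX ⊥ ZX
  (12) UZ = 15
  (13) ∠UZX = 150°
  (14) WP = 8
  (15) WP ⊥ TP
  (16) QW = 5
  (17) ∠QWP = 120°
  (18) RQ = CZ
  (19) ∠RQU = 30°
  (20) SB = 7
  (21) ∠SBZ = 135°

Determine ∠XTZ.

From the given relations: XZ = BP = 14.
Step 1: By the law of cosines on triangle TXZ: TZ² = 14² + 14² − 2·14·14·cos(90°) = 392, so TZ = 14·√2.
Step 2: By the inverse law of cosines on triangle XTZ: cos(∠XTZ) = (14² + (14·√2)² − 14²) / (2·14·14·√2) = 392/554.37 = 0.7071, so ∠XTZ = 45°.

Therefore, the measure of angle ∠XTZ = 45°.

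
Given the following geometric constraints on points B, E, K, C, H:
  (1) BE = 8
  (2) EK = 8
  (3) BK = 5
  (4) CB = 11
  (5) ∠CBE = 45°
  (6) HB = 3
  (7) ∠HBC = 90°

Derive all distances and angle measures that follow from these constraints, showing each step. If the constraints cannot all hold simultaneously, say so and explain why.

The constraints are consistent.

Step 1: From EB = 8, BC = 11, and ∠EBC = 45°, by the law of cosines:
  EC² = EB² + BC² - 2·EB·BC·cos(45°) = 64 + 121 - 124.5 = 60.55
  EC ≈ 7.78

Step 2: From CB = 11, BH = 3, and ∠CBH = 90°, by the law of cosines:
  CH² = CB² + BH² - 2·CB·BH·cos(90°) = 121 + 9 - 0 = 130
  CH = √130

Step 3: From BE = 8, BK = 5, EK = 8, by the inverse law of cosines:
  cos(∠EBK) = (BE² + BK² - EK²) / (2·BE·BK)
  ∠EBK = 71.79°

Step 4: From EB = 8, EK = 8, BK = 5, by the inverse law of cosines:
  cos(∠BEK) = (EB² + EK² - BK²) / (2·EB·EK)
  ∠BEK = 36.42°

Step 5: From KB = 5, KE = 8, BE = 8, by the inverse law of cosines:
  cos(∠BKE) = (KB² + KE² - BE²) / (2·KB·KE)
  ∠BKE = 71.79°

Step 6: From EB = 8, EC = 7.78, BC = 11, by the inverse law of cosines:
  cos(∠BEC) = (EB² + EC² - BC²) / (2·EB·EC)
  ∠BEC = 88.37°

Step 7: From CB = 11, CE = 7.78, BE = 8, by the inverse law of cosines:
  cos(∠BCE) = (CB² + CE² - BE²) / (2·CB·CE)
  ∠BCE = 46.63°

Step 8: From CB = 11, CH = √130, BH = 3, by the inverse law of cosines:
  cos(∠BCH) = (CB² + CH² - BH²) / (2·CB·CH)
  ∠BCH = 15.26°

Step 9: From HB = 3, HC = √130, BC = 11, by the inverse law of cosines:
  cos(∠BHC) = (HB² + HC² - BC²) / (2·HB·HC)
  ∠BHC = 74.74°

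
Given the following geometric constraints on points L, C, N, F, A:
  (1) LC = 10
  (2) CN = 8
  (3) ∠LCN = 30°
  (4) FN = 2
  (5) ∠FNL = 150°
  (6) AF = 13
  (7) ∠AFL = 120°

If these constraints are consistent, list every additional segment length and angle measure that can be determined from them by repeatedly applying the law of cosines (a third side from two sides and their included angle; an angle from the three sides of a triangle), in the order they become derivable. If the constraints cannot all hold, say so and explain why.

The constraints are consistent. Derivable facts, in order:
After 1 step:
- LN ≈ 5.04
After 2 steps:
- LF ≈ 6.85
- ∠CLN = 52.48°
- ∠CNL = 97.52°
After 3 steps:
- LA ≈ 17.46
- ∠FLN = 8.4°
- ∠LFN = 21.6°
After 4 steps:
- ∠ALF = 40.14°
- ∠FAL = 19.86°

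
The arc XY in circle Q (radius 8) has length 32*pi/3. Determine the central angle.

Arc length L = 2πr × θ/360, so θ = 360L / (2πr).
θ = 360 × 32*pi/3 / (2π × 8)
θ = 240°
θ = 240°

240°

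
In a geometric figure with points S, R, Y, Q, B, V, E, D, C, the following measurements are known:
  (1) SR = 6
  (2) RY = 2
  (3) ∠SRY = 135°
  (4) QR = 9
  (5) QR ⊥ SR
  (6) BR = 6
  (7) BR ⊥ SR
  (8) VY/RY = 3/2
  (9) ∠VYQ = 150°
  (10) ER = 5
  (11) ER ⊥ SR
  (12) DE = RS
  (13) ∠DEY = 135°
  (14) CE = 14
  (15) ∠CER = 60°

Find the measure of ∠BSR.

Step 1: By the law of cosines on triangle SRB: SB² = 6² + 6² − 2·6·6·cos(90°) = 72, so SB = 6·√2.
Step 2: By the inverse law of cosines on triangle BSR: cos(∠BSR) = ((6·√2)² + 6² − 6²) / (2·6·√2·6) = 72/101.82 = 0.7071, so ∠BSR = 45°.

Therefore, the measure of angle ∠BSR = 45°.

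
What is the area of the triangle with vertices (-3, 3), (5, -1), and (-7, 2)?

Using the Shoelace formula for a triangle:
Area = (1/2)|x0(y1 - y2) + x1(y2 - y0) + x2(y0 - y1)|
Area = (1/2)|-3(-1 - 2) + 5(2 - 3) + -7(3 - -1)|
Area = (1/2)|9 + -5 + -28|
Area = (1/2)|-24|
Area = (1/2)(24)
Area = 12

12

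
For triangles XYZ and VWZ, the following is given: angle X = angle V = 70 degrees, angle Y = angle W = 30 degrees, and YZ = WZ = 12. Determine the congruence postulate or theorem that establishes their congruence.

The given information matches AAS: Two pairs of corresponding angles and a non-included side are equal (Angle-Angle-Side).

AAS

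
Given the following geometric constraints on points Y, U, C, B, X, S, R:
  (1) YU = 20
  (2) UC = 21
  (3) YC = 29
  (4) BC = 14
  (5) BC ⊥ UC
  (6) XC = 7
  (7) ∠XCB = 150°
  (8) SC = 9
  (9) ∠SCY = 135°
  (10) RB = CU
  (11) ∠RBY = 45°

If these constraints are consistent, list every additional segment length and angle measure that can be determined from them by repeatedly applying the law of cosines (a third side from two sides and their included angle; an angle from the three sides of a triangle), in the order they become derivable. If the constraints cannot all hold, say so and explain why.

The constraints are consistent. Derivable facts, in order:
After 1 step:
- BX ≈ 20.37
- UB = 7·√13
- YS ≈ 35.93
- ∠CUY = 90°
- ∠CYU = 46.4°
- ∠UCY = 43.6°
After 2 steps:
- ∠BUC = 33.69°
- ∠BXC = 20.1°
- ∠CBU = 56.31°
- ∠CBX = 9.9°
- ∠CSY = 34.8°
- ∠CYS = 10.2°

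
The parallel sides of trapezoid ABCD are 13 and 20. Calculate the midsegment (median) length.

midsegment = (13 + 20) / 2 = 33 / 2 = 33/2

33/2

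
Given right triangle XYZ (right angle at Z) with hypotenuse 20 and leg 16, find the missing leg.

Rearranging the Pythagorean theorem to solve for the unknown leg:
leg^2 = hypotenuse^2 - known_leg^2 = 400 - 256 = 144
leg = sqrt(144) = 12.

12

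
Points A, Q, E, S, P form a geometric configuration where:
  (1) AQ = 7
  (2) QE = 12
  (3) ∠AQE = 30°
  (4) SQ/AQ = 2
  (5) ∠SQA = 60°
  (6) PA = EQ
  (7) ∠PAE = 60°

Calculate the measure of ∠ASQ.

From the given relations: SQ = 2·AQ = 2·7 = 14.
Step 1: By the law of cosines on triangle SQA: SA² = 14² + 7² − 2·14·7·cos(60°) = 147, so SA = 7·√3.
Step 2: By the inverse law of cosines on triangle ASQ: cos(∠ASQ) = ((7·√3)² + 14² − 7²) / (2·7·√3·14) = 294/339.48 = 0.866, so ∠ASQ = 30°.

Therefore, the measure of angle ∠ASQ = 30°.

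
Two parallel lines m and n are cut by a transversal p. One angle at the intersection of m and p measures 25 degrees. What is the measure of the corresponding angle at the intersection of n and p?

Corresponding angles are equal: 25 degrees.

25 degrees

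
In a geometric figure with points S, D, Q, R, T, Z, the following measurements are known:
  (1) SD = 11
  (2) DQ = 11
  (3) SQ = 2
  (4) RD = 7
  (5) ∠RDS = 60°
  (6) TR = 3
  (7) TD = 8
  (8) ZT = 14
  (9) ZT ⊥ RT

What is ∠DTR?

Step 1: By the inverse law of cosines on triangle DTR: cos(∠DTR) = (8² + 3² − 7²) / (2·8·3) = 24/48 = 0.5, so ∠DTR = 60°.

Therefore, the measure of angle ∠DTR = 60°.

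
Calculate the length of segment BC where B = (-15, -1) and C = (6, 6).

The horizontal distance is |6 - -15| = 21 and the vertical distance is |6 - -1| = 7.
By the Pythagorean theorem, d = sqrt(21^2 + 7^2) = sqrt(490) = 7*sqrt(10).

7*sqrt(10)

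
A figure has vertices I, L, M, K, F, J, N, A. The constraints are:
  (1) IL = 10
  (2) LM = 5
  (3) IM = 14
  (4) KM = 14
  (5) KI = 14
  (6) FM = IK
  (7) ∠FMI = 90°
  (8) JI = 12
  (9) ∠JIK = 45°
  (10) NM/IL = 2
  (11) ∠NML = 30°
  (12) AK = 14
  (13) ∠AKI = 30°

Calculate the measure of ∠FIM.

From the given relations: FM = IK = 14.
Step 1: By the law of cosines on triangle IMF: IF² = 14² + 14² − 2·14·14·cos(90°) = 392, so IF = 14·√2.
Step 2: By the inverse law of cosines on triangle FIM: cos(∠FIM) = ((14·√2)² + 14² − 14²) / (2·14·√2·14) = 392/554.37 = 0.7071, so ∠FIM = 45°.

Therefore, the measure of angle ∠FIM = 45°.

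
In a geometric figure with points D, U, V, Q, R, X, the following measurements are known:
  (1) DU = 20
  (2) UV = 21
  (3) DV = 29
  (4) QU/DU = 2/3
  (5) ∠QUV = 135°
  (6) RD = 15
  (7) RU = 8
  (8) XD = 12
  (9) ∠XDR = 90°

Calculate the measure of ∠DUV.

Step 1: By the inverse law of cosines on triangle DUV: cos(∠DUV) = (20² + 21² − 29²) / (2·20·21) = 0/840 = 0, so ∠DUV = 90°.

Therefore, the measure of angle ∠DUV = 90°.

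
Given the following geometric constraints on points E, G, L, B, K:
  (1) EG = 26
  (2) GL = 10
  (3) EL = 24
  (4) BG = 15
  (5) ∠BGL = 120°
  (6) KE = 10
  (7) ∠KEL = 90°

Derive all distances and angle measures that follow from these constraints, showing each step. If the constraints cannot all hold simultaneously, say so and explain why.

The constraints are consistent.

Step 1: From LG = 10, GB = 15, and ∠LGB = 120°, by the law of cosines:
  LB² = LG² + GB² - 2·LG·GB·cos(120°) = 100 + 225 + 150 = 475
  LB = 5·√19

Step 2: From LE = 24, EK = 10, and ∠LEK = 90°, by the law of cosines:
  LK² = LE² + EK² - 2·LE·EK·cos(90°) = 576 + 100 - 0 = 676
  LK = 26

Step 3: From EG = 26, EL = 24, GL = 10, by the inverse law of cosines:
  cos(∠GEL) = (EG² + EL² - GL²) / (2·EG·EL)
  ∠GEL = 22.62°

Step 4: From GE = 26, GL = 10, EL = 24, by the inverse law of cosines:
  cos(∠EGL) = (GE² + GL² - EL²) / (2·GE·GL)
  ∠EGL = 67.38°

Step 5: From LE = 24, LG = 10, EG = 26, by the inverse law of cosines:
  cos(∠ELG) = (LE² + LG² - EG²) / (2·LE·LG)
  ∠ELG = 90°

Step 6: From LB = 5·√19, LG = 10, BG = 15, by the inverse law of cosines:
  cos(∠BLG) = (LB² + LG² - BG²) / (2·LB·LG)
  ∠BLG = 36.59°

Step 7: From LE = 24, LK = 26, EK = 10, by the inverse law of cosines:
  cos(∠ELK) = (LE² + LK² - EK²) / (2·LE·LK)
  ∠ELK = 22.62°

Step 8: From BG = 15, BL = 5·√19, GL = 10, by the inverse law of cosines:
  cos(∠GBL) = (BG² + BL² - GL²) / (2·BG·BL)
  ∠GBL = 23.41°

Step 9: From KE = 10, KL = 26, EL = 24, by the inverse law of cosines:
  cos(∠EKL) = (KE² + KL² - EL²) / (2·KE·KL)
  ∠EKL = 67.38°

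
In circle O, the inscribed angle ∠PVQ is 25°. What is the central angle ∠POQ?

The inscribed angle theorem states that a central angle is always twice any inscribed angle that subtends the same arc.
Since the inscribed angle is 25°, the central angle = 2 × 25° = 50°.

50°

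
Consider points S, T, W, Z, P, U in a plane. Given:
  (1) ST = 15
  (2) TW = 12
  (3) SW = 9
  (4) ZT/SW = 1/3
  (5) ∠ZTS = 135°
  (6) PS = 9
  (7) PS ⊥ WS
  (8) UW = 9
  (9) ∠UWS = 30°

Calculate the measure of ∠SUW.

Step 1: By the law of cosines on triangle UWS: US² = 9² + 9² − 2·9·9·cos(30°) = 21.7, so US ≈ 4.66.
Step 2: By the inverse law of cosines on triangle SUW: cos(∠SUW) = (4.66² + 9² − 9²) / (2·4.66·9) = 21.7/83.86 = 0.2588, so ∠SUW = 75°.

Therefore, the measure of angle ∠SUW = 75°.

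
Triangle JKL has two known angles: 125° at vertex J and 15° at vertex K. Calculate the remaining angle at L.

angle L = 180 - 125 - 15 = 40 degrees.

40 degrees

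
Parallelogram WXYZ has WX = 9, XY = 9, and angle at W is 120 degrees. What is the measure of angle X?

Consecutive angles are supplementary: angle X = 180 - 120 = 60 degrees.

60 degrees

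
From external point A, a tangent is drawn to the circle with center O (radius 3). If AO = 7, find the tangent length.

The tangent, radius, and line from the external point to the center form a right triangle.
The right angle is where the tangent meets the radius.
By the Pythagorean theorem: tangent² + 3² = 7²
tangent² = 49 - 9 = 40
tangent = 2*sqrt(10)

2*sqrt(10)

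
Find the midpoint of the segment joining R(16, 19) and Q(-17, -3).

M = ((x₁ + x₂)/2, (y₁ + y₂)/2)
= ((16 + -17)/2, (19 + -3)/2)
= (-1/2, 16/2) = (-1/2, 8)

(-1/2, 8)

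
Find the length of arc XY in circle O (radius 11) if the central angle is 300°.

Arc length = 2π(11)(5/6) = 55*pi/3

55*pi/3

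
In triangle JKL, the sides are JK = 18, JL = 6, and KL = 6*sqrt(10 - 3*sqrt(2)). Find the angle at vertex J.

By the inverse law of cosines: cos(J) = (JK² + JL² - KL²) / (2 × JK × JL)
cos(J) = (18² + 6² - (6*sqrt(10 - 3*sqrt(2)))²) / (2 × 18 × 6)
cos(J) = (324 + 36 - (360 - 108*sqrt(2))) / 216
cos(J) = sqrt(2)/2
J = arccos(sqrt(2)/2) = 45°

45°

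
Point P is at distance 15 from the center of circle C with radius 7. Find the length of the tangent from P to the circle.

Let T be the point of tangency. Then CT ⊥ PT (radius ⊥ tangent).
In right triangle CTP: CP² = CT² + PT²
15² = 7² + PT²
PT² = 176, PT = 4*sqrt(11)

4*sqrt(11)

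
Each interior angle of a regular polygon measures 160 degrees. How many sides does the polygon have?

The exterior angle is the supplement of the interior angle: 180 - 160 = 20 degrees.
Since the exterior angles of any convex polygon sum to 360 degrees, the number of sides is 360 / 20 = 18.

18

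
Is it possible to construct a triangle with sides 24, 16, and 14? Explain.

Check all three triangle inequalities:
24 + 16 = 40 > 14 ✓
24 + 14 = 38 > 16 ✓
16 + 14 = 30 > 24 ✓
All conditions hold, so these sides form a valid triangle.

Yes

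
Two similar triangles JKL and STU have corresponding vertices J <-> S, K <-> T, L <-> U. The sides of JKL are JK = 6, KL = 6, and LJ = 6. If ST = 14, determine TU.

Since the triangles are similar, the ratio of corresponding sides is constant.
Scale factor k = ST / JK = 14 / 6 = 7/3
TU = k * KL = 7/3 * 6 = 14

14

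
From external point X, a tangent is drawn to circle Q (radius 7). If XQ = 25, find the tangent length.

Let T be the point of tangency. Then QT ⊥ XT (radius ⊥ tangent).
In right triangle QTX: QX² = QT² + XT²
25² = 7² + XT²
XT² = 576, XT = 24

24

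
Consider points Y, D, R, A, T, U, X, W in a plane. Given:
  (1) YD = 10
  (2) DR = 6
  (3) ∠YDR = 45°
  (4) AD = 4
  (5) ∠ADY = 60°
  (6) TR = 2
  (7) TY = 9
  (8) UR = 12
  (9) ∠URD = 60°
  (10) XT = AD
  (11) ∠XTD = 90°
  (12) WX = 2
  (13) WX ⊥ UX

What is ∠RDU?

Step 1: By the law of cosines on triangle DRU: DU² = 6² + 12² − 2·6·12·cos(60°) = 108, so DU = 6·√3.
Step 2: By the inverse law of cosines on triangle RDU: cos(∠RDU) = (6² + (6·√3)² − 12²) / (2·6·6·√3) = 0/124.71 = 0, so ∠RDU = 90°.

Therefore, the measure of angle ∠RDU = 90°.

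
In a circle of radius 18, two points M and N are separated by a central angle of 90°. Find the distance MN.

Drop a perpendicular from the center to the chord, bisecting both the chord and the central angle.
Each half-chord = r sin(θ/2) = 18 sin(45°).
The full chord = 2 × 18 × sin(45°) = 18*sqrt(2).

18*sqrt(2)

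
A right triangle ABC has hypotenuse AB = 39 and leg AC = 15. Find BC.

Rearranging the Pythagorean theorem to solve for the unknown leg:
leg^2 = hypotenuse^2 - known_leg^2 = 1521 - 225 = 1296
leg = sqrt(1296) = 36.

36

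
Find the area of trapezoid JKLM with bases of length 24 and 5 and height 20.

Area of a trapezoid = (base1 + base2) * height / 2
Area = (24 + 5) * 20 / 2
Area = 29 * 20 / 2
Area = 580 / 2
Area = 290

290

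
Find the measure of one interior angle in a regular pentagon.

Each interior angle of a regular n-gon is (n - 2) * 180 / n.
For n = 5: (5 - 2) * 180 / 5 = 540/5 = 108 degrees.

108 degrees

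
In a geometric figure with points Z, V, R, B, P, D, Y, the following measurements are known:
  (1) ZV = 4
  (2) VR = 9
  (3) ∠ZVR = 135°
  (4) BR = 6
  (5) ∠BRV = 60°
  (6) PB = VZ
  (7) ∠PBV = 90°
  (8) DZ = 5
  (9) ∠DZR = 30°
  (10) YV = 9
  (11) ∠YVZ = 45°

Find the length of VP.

From the given relations: PB = VZ = 4.
Step 1: By the law of cosines on triangle BRV: BV² = 6² + 9² − 2·6·9·cos(60°) = 63, so BV = 3·√7.
Step 2: By the law of cosines on triangle VBP: VP² = (3·√7)² + 4² − 2·3·√7·4·cos(90°) = 79, so VP = √79.

Therefore, the length of VP = √79.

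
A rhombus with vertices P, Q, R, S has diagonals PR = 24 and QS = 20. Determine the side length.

In a rhombus, the diagonals bisect each other perpendicularly, creating four congruent right triangles.
Each triangle has legs 12 (half of 24) and 10 (half of 20).
The hypotenuse of each right triangle is a side of the rhombus:
side = sqrt(12^2 + 10^2) = sqrt(244) = 2*sqrt(61)

2*sqrt(61)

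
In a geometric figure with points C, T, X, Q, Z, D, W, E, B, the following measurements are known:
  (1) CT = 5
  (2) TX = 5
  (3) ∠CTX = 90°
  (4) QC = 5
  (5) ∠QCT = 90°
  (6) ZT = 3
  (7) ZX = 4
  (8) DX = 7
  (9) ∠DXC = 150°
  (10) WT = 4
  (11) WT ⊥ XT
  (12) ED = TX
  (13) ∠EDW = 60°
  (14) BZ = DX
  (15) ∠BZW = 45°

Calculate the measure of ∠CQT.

Step 1: By the law of cosines on triangle QCT: QT² = 5² + 5² − 2·5·5·cos(90°) = 50, so QT = 5·√2.
Step 2: By the inverse law of cosines on triangle CQT: cos(∠CQT) = (5² + (5·√2)² − 5²) / (2·5·5·√2) = 50/70.71 = 0.7071, so ∠CQT = 45°.

Therefore, the measure of angle ∠CQT = 45°.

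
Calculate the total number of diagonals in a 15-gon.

Total line segments between 15 vertices = C(15,2) = 105.
Subtract the 15 sides: 105 - 15 = 90 diagonals.

90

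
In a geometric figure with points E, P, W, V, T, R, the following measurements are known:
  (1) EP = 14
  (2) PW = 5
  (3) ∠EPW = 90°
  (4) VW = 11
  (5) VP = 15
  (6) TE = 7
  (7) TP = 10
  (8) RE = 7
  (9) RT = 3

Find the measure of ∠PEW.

Step 1: By the law of cosines on triangle EPW: EW² = 14² + 5² − 2·14·5·cos(90°) = 221, so EW ≈ 14.87.
Step 2: By the inverse law of cosines on triangle PEW: cos(∠PEW) = (14² + 14.87² − 5²) / (2·14·14.87) = 392/416.25 = 0.9417, so ∠PEW = 19.65°.

Therefore, the measure of angle ∠PEW = 19.65°.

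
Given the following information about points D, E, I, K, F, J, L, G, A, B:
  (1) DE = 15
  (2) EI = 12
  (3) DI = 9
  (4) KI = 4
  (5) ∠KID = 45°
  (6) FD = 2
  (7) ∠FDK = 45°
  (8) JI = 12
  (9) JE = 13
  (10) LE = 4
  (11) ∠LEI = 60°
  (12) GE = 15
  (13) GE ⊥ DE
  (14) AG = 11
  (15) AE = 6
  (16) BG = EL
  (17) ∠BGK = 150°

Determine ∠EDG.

Step 1: By the law of cosines on triangle DEG: DG² = 15² + 15² − 2·15·15·cos(90°) = 450, so DG = 15·√2.
Step 2: By the inverse law of cosines on triangle EDG: cos(∠EDG) = (15² + (15·√2)² − 15²) / (2·15·15·√2) = 450/636.4 = 0.7071, so ∠EDG = 45°.

Therefore, the measure of angle ∠EDG = 45°.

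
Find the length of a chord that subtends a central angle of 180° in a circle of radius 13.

Chord = 2(13) sin(90°) = 26

26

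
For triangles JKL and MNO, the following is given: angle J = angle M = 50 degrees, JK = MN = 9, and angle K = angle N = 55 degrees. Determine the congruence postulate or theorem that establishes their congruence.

Consider the given information: angle J = angle M = 50 degrees, JK = MN = 9, and angle K = angle N = 55 degrees
This is not SAS or AAS: SAS requires two sides and the included angle between them. AAS requires two angles and a non-included side.
The correct criterion is ASA. Two pairs of corresponding angles and the included side are equal (Angle-Side-Angle).

ASA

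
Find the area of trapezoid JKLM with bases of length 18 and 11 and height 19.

Area = (18 + 11) * 19 / 2 = 551 / 2 = 551/2

551/2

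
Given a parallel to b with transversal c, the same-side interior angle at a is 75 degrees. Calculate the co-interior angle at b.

Co-interior angles (same-side interior) formed by parallel lines and a transversal are supplementary (sum to 180 degrees).
The given angle is 75 degrees.
The co-interior angle = 180 - 75 = 105 degrees.

105 degrees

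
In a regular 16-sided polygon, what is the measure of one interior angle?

Each interior angle of a regular n-gon is (n - 2) * 180 / n.
For n = 16: (16 - 2) * 180 / 16 = 2520/16 = 315/2 degrees.

315/2 degrees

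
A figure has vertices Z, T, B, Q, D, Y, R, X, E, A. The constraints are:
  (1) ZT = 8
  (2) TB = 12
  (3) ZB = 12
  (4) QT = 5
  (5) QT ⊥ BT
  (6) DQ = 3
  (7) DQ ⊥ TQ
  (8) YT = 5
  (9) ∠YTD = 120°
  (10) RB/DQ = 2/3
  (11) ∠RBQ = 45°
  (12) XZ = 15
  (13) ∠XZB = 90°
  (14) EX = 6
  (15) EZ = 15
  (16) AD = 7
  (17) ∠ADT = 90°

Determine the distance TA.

Step 1: By the law of cosines on triangle DQT: DT² = 3² + 5² − 2·3·5·cos(90°) = 34, so DT = √34.
Step 2: By the law of cosines on triangle TDA: TA² = √34² + 7² − 2·√34·7·cos(90°) = 83, so TA = √83.

Therefore, the length of TA = √83.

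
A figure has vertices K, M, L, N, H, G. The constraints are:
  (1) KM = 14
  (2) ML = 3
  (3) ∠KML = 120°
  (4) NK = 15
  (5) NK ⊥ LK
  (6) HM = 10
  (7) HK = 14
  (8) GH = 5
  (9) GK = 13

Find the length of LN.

Step 1: By the law of cosines on triangle LMK: LK² = 3² + 14² − 2·3·14·cos(120°) = 247, so LK ≈ 15.72.
Step 2: By the law of cosines on triangle LKN: LN² = 15.72² + 15² − 2·15.72·15·cos(90°) = 472, so LN = 2·√118.

Therefore, the length of LN = 2·√118.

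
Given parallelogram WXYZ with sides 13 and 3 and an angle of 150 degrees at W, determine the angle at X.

Opposite sides of a parallelogram are parallel, so consecutive angles form co-interior angles on a transversal.
Co-interior angles sum to 180°, giving angle X = 180 - 150 = 30 degrees.

30 degrees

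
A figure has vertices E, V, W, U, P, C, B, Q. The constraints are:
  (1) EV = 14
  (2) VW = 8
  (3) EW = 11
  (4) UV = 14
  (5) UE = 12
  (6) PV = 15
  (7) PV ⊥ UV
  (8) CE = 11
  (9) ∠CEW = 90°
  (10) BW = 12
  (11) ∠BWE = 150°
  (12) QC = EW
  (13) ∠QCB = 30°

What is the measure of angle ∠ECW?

Step 1: By the law of cosines on triangle CEW: CW² = 11² + 11² − 2·11·11·cos(90°) = 242, so CW = 11·√2.
Step 2: By the inverse law of cosines on triangle ECW: cos(∠ECW) = (11² + (11·√2)² − 11²) / (2·11·11·√2) = 242/342.24 = 0.7071, so ∠ECW = 45°.

Therefore, the measure of angle ∠ECW = 45°.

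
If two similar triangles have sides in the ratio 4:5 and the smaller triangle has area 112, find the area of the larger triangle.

For similar figures, the area ratio equals the square of the side ratio.
Side ratio (the smaller triangle to the larger triangle) = 4:5, so area ratio = 4^2:5^2 = 16:25.
If the area of the smaller triangle is 112, then the area of the larger triangle = 112 * (25/16) = 175.

175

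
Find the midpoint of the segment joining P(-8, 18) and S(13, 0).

The midpoint is the average of the coordinates:
x: (-8 + 13)/2 = 5/2
y: (18 + 0)/2 = 9
Midpoint = (5/2, 9)

(5/2, 9)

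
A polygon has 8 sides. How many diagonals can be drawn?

Each of the 8 vertices connects to 5 non-adjacent vertices via diagonals.
Total connections = 8 × 5 = 40, but each diagonal is counted twice.
Number of diagonals = 40 / 2 = 20.

20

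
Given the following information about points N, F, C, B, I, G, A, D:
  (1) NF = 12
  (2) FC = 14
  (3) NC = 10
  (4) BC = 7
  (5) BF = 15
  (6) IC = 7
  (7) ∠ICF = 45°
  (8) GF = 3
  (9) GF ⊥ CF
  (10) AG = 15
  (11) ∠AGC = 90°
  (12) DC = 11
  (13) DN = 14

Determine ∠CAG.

Step 1: By the law of cosines on triangle CFG: CG² = 14² + 3² − 2·14·3·cos(90°) = 205, so CG ≈ 14.32.
Step 2: By the law of cosines on triangle AGC: AC² = 15² + 14.32² − 2·15·14.32·cos(90°) = 430, so AC ≈ 20.74.
Step 3: By the inverse law of cosines on triangle CAG: cos(∠CAG) = (20.74² + 15² − 14.32²) / (2·20.74·15) = 450/622.09 = 0.7234, so ∠CAG = 43.67°.

Therefore, the measure of angle ∠CAG = 43.67°.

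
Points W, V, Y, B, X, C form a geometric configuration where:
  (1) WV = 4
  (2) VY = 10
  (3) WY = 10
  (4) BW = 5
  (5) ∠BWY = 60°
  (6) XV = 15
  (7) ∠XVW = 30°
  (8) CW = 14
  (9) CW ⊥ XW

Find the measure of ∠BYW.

Step 1: By the law of cosines on triangle YWB: YB² = 10² + 5² − 2·10·5·cos(60°) = 75, so YB = 5·√3.
Step 2: By the inverse law of cosines on triangle BYW: cos(∠BYW) = ((5·√3)² + 10² − 5²) / (2·5·√3·10) = 150/173.21 = 0.866, so ∠BYW = 30°.

Therefore, the measure of angle ∠BYW = 30°.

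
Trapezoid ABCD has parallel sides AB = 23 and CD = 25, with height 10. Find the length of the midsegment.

midsegment = (23 + 25) / 2 = 48 / 2 = 24

24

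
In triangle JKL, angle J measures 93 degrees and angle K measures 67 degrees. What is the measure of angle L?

The interior angles sum to 180°: angle L = 180 - 93 - 67 = 20°.
The triangle is obtuse (angles 93°, 67°, 20°).

20 degrees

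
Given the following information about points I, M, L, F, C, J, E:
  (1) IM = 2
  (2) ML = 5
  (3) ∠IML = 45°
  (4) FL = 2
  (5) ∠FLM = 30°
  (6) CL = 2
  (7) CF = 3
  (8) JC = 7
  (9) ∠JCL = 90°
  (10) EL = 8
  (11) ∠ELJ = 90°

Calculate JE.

Step 1: By the law of cosines on triangle LCJ: LJ² = 2² + 7² − 2·2·7·cos(90°) = 53, so LJ = √53.
Step 2: By the law of cosines on triangle JLE: JE² = √53² + 8² − 2·√53·8·cos(90°) = 117, so JE = 3·√13.

Therefore, the length of JE = 3·√13.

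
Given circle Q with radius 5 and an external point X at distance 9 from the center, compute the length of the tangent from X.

tangent = √(d² - r²) = √(9² - 5²) = √(81 - 25) = √56 = 2*sqrt(14)

2*sqrt(14)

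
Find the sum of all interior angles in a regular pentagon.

The sum of interior angles of an n-sided polygon is (n - 2) * 180.
For n = 5: (5 - 2) * 180 = 3 * 180 = 540 degrees.

540 degrees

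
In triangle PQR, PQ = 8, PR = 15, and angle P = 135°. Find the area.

Area = (1/2)(8)(15) sin(135°) = (1/2)(8)(15)(sqrt(2)/2) = 30*sqrt(2)

30*sqrt(2)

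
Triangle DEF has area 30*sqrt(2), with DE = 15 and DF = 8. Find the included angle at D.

Area = (1/2) * a * b * sin(C)
sin(C) = 2 * Area / (a * b)
sin(C) = 2 * 30*sqrt(2) / (15 * 8)
sin(C) = sqrt(2)/2
C = arcsin(sqrt(2)/2) = 45°
Since sin(180° - C) = sin(C), the obtuse angle 135° gives the same area, so C = 45° or C = 135°.

45° or 135°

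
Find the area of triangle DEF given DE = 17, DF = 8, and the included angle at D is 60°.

When two sides and the included angle are known, the area formula is (1/2)ab sin(C).
The height from one side to the opposite vertex is 8 sin(60°) = 4*sqrt(3).
Area = (1/2) * 17 * 4*sqrt(3) = 34*sqrt(3).

34*sqrt(3)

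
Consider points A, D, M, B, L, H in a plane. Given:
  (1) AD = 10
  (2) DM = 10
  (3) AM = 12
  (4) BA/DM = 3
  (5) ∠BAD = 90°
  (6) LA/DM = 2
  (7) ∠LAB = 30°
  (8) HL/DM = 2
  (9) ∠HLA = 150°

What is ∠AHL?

From the given relations: HL = 2·DM = 2·10 = 20; LA = 2·DM = 2·10 = 20.
Step 1: By the law of cosines on triangle HLA: HA² = 20² + 20² − 2·20·20·cos(150°) = 1492.82, so HA ≈ 38.64.
Step 2: By the inverse law of cosines on triangle AHL: cos(∠AHL) = (38.64² + 20² − 20²) / (2·38.64·20) = 1492.82/1545.48 = 0.9659, so ∠AHL = 15°.

Therefore, the measure of angle ∠AHL = 15°.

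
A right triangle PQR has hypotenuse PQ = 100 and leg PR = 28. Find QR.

QR = sqrt(100^2 - 28^2) = sqrt(9216) = 96

96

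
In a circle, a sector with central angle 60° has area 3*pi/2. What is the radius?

The sector covers 60°/360° = 1/6 of the full circle.
Full circle area = 3*pi/2 / 1/6 = 9*pi.
Since full area = πr², we get r² = 9*pi/π = 9, so r = 3.

3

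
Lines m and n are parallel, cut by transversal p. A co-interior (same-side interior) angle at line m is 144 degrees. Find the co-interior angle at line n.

Co-interior angles (same-side interior) formed by parallel lines and a transversal are supplementary (sum to 180 degrees).
The given angle is 144 degrees.
The co-interior angle = 180 - 144 = 36 degrees.

36 degrees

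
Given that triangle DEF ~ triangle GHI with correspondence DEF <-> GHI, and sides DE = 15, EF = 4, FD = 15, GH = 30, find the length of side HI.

k = 30/15 = 2. HI = 2 * 4 = 8.

8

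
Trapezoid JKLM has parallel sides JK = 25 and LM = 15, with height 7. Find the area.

Area of a trapezoid = (base1 + base2) * height / 2
Area = (25 + 15) * 7 / 2
Area = 40 * 7 / 2
Area = 280 / 2
Area = 140

140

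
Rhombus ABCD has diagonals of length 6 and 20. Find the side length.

The diagonals of a rhombus bisect each other at right angles.
Half-diagonals: 6/2 = 3 and 20/2 = 10
side = sqrt(3^2 + 10^2)
side = sqrt(9 + 100)
side = sqrt(109)

sqrt(109)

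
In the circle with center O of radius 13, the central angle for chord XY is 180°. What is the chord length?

Chord = 2(13) sin(90°) = 26

26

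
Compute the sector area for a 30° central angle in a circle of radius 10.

The full circle has area πr² = π(10)² = 100*pi.
The sector covers 30° out of 360°, a fraction of 1/12.
Sector area = 100*pi × 1/12 = 25*pi/3.

25*pi/3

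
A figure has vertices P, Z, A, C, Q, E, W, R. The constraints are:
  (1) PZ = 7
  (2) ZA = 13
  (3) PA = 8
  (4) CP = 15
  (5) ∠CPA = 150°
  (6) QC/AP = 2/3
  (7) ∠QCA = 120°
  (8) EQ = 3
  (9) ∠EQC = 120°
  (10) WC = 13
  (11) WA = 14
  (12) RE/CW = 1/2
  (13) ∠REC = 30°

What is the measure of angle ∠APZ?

Step 1: By the inverse law of cosines on triangle APZ: cos(∠APZ) = (8² + 7² − 13²) / (2·8·7) = -56/112 = -0.5, so ∠APZ = 120°.

Therefore, the measure of angle ∠APZ = 120°.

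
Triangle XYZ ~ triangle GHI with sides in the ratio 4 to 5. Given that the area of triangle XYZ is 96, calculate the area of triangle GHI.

Area ratio = (4/5)^2 = 16/25. Area of GHI = 96 * 25/16 = 150.

150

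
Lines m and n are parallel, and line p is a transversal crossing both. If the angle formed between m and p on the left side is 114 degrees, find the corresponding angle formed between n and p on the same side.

Corresponding angles are equal: 114 degrees.

114 degrees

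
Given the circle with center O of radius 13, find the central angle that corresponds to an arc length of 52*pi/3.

θ = 360 × 52*pi/3 / (2π × 13) = 240° (rearranging arc length formula).

240°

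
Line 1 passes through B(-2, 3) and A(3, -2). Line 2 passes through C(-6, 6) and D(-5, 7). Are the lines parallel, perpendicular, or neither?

Slope of line 1: m1 = (-2 - 3)/(3 - -2) = -5/5 = -1
Slope of line 2: m2 = (7 - 6)/(-5 - -6) = 1/1 = 1
Two lines are perpendicular when the product of their slopes is -1 (negative reciprocals).
m1 * m2 = (-1) * (1) = -1, confirming perpendicularity.

Perpendicular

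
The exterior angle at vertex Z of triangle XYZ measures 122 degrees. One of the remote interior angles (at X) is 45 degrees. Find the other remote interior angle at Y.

The exterior angle theorem states that an exterior angle equals the sum of the two non-adjacent interior angles.
So 122 = 45 + angle Y, which gives angle Y = 122 - 45 = 77 degrees.

77 degrees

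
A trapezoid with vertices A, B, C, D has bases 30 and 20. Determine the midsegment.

The midsegment of a trapezoid = (base1 + base2) / 2
midsegment = (30 + 20) / 2
midsegment = 50 / 2
midsegment = 25

25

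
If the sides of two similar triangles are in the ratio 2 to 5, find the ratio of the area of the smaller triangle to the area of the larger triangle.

Area ratio = (side ratio)^2 = (2/5)^2 = 4:25.

4:25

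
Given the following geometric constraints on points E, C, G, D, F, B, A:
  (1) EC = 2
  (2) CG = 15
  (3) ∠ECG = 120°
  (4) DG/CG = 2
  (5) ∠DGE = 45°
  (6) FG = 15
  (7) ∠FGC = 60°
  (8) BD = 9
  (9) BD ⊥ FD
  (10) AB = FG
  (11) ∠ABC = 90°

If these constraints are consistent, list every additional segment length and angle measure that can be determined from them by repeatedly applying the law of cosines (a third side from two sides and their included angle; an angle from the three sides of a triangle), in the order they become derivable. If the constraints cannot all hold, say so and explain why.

The constraints are consistent. Derivable facts, in order:
After 1 step:
- CF = 15
- EG ≈ 16.09
After 2 steps:
- ED ≈ 21.82
- ∠CEG = 53.82°
- ∠CFG = 60°
- ∠CGE = 6.18°
- ∠FCG = 60°
After 3 steps:
- ∠DEG = 103.57°
- ∠EDG = 31.43°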